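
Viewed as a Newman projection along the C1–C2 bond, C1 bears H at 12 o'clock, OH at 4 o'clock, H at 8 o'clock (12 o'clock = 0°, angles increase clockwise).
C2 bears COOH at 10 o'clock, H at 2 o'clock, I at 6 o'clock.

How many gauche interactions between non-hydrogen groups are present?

1

Non-H gauche pairs: OH(120°)/I(180°) — 1 interaction.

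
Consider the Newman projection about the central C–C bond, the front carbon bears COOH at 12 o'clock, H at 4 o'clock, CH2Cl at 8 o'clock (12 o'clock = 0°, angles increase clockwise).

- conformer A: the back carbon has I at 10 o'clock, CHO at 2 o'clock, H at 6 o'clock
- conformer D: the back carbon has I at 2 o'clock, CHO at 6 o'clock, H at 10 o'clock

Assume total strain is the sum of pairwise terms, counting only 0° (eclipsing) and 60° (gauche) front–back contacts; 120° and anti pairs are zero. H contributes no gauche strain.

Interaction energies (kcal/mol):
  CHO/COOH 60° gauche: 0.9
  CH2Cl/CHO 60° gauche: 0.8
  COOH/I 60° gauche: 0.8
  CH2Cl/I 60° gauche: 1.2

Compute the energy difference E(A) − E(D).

+1.3 kcal/mol

A (staggered): COOH(0°)/I(300°) gauche 0.8; COOH(0°)/CHO(60°) gauche 0.9; CH2Cl(240°)/I(300°) gauche 1.2 → 2.9 kcal/mol.
D (staggered): COOH(0°)/I(60°) gauche 0.8; CH2Cl(240°)/CHO(180°) gauche 0.8 → 1.6 kcal/mol.
E(A) − E(D) = 2.9 − 1.6 = +1.3 kcal/mol.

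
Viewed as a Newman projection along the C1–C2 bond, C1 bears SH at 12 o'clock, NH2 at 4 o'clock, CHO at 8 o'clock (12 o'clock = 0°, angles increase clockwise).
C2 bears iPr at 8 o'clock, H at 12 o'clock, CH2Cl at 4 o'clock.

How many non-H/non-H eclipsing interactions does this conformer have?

2

Non-H eclipsing pairs: NH2(120°)/CH2Cl(120°); CHO(240°)/iPr(240°) — 2 interactions.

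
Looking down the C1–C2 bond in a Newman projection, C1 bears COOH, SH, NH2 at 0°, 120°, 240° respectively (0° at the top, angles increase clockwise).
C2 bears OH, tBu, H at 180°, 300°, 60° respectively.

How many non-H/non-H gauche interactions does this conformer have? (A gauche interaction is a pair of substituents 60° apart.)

4

Non-H gauche pairs: COOH(0°)/tBu(300°); SH(120°)/OH(180°); NH2(240°)/OH(180°); NH2(240°)/tBu(300°) — 4 interactions.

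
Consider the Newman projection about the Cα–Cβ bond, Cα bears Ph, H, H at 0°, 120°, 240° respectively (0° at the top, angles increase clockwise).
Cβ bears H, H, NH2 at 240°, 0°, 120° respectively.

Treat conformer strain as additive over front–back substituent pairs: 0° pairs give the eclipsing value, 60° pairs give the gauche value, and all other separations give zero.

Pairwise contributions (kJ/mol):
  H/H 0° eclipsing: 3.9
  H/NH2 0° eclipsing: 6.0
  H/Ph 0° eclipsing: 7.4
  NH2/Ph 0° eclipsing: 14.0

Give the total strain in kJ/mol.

17.3 kJ/mol

This conformer is eclipsed. Ph at 0° is eclipsed with H at 0° (7.4); H at 120° is eclipsed with NH2 at 120° (6.0); H at 240° is eclipsed with H at 240° (3.9). Total 17.3 kJ/mol.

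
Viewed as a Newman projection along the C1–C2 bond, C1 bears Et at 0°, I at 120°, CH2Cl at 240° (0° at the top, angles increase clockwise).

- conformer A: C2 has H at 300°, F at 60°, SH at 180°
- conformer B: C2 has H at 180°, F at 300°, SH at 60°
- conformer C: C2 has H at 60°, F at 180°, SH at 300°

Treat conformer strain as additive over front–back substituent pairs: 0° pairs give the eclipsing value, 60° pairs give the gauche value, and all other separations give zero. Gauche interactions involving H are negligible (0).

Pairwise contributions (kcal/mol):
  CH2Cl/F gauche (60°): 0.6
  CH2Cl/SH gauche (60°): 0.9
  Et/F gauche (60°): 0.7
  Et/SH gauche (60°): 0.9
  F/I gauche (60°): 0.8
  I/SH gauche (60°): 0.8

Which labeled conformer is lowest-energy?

B

A (staggered): Et–F gauche, I–F gauche, I–SH gauche, CH2Cl–SH gauche; 0.7 + 0.8 + 0.8 + 0.9 = 3.2 kcal/mol.
B (staggered): Et–F gauche, Et–SH gauche, I–SH gauche, CH2Cl–F gauche; 0.7 + 0.9 + 0.8 + 0.6 = 3.0 kcal/mol.
C (staggered): Et–SH gauche, I–F gauche, CH2Cl–F gauche, CH2Cl–SH gauche; 0.9 + 0.8 + 0.6 + 0.9 = 3.2 kcal/mol.
B has the lowest total (3.0 kcal/mol).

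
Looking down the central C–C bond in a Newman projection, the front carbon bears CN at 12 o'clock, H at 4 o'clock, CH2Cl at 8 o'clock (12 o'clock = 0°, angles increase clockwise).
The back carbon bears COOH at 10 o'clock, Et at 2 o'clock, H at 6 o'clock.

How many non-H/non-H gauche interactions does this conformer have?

3

Non-H gauche pairs: CN(0°)/COOH(300°); CN(0°)/Et(60°); CH2Cl(240°)/COOH(300°) — 3 interactions.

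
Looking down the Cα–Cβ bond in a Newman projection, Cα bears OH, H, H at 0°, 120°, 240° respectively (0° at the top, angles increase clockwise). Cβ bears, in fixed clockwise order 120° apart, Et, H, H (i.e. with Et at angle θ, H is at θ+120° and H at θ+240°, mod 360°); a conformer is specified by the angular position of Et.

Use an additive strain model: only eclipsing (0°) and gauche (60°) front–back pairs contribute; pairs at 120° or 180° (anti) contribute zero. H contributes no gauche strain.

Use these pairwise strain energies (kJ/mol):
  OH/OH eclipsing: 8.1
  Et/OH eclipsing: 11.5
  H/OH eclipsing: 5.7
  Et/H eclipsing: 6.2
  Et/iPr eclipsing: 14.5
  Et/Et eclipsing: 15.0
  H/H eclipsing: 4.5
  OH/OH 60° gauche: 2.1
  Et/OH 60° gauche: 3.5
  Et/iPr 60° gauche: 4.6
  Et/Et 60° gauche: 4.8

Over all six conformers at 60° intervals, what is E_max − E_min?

20.5 kJ/mol

Et at 0° (eclipsed): OH–Et eclipsed, H–H eclipsed, H–H eclipsed; 11.5 + 4.5 + 4.5 = 20.5 kJ/mol.
Et at 60° (staggered): OH–Et gauche; 3.5 = 3.5 kJ/mol.
Et at 120° (eclipsed): OH–H eclipsed, H–Et eclipsed, H–H eclipsed; 5.7 + 6.2 + 4.5 = 16.4 kJ/mol.
Et at 180° (staggered): no non-H gauche contacts → 0.0 kJ/mol.
Et at 240° (eclipsed): OH–H eclipsed, H–H eclipsed, H–Et eclipsed; 5.7 + 4.5 + 6.2 = 16.4 kJ/mol.
Et at 300° (staggered): OH–Et gauche; 3.5 = 3.5 kJ/mol.
Max at 0° (20.5 kJ/mol), min at 180° (0.0 kJ/mol); barrier = 20.5 kJ/mol.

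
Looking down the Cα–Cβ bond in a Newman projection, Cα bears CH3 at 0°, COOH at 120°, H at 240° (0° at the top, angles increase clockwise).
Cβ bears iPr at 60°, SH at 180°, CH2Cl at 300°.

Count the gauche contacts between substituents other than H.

Non-H gauche pairs: CH3(0°)/iPr(60°); CH3(0°)/CH2Cl(300°); COOH(120°)/iPr(60°); COOH(120°)/SH(180°) — 4 interactions.

4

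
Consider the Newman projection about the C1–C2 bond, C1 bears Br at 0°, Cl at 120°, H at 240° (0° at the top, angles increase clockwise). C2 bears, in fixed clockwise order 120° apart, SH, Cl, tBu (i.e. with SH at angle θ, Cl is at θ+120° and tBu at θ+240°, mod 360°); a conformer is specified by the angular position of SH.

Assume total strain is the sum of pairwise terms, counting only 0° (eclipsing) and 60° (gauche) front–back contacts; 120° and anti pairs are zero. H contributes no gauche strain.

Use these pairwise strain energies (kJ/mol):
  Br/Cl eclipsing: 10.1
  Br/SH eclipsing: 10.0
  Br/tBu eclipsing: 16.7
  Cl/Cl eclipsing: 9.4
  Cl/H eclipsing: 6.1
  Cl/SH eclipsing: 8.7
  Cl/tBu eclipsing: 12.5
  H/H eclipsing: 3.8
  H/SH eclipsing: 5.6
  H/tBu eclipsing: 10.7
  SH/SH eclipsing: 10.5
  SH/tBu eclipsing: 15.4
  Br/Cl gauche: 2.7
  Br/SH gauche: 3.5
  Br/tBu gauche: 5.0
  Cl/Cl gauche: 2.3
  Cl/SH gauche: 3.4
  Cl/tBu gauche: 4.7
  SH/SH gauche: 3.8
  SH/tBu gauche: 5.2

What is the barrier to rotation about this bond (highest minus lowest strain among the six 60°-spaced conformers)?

SH at 0° (eclipsed): Br–SH eclipsed, Cl–Cl eclipsed, H–tBu eclipsed; 10.0 + 9.4 + 10.7 = 30.1 kJ/mol.
SH at 60° (staggered): Br–SH gauche, Br–tBu gauche, Cl–SH gauche, Cl–Cl gauche; 3.5 + 5.0 + 3.4 + 2.3 = 14.2 kJ/mol.
SH at 120° (eclipsed): Br–tBu eclipsed, Cl–SH eclipsed, H–Cl eclipsed; 16.7 + 8.7 + 6.1 = 31.5 kJ/mol.
SH at 180° (staggered): Br–Cl gauche, Br–tBu gauche, Cl–SH gauche, Cl–tBu gauche; 2.7 + 5.0 + 3.4 + 4.7 = 15.8 kJ/mol.
SH at 240° (eclipsed): Br–Cl eclipsed, Cl–tBu eclipsed, H–SH eclipsed; 10.1 + 12.5 + 5.6 = 28.2 kJ/mol.
SH at 300° (staggered): Br–SH gauche, Br–Cl gauche, Cl–Cl gauche, Cl–tBu gauche; 3.5 + 2.7 + 2.3 + 4.7 = 13.2 kJ/mol.
Max at 120° (31.5 kJ/mol), min at 300° (13.2 kJ/mol); barrier = 18.3 kJ/mol.

18.3 kJ/mol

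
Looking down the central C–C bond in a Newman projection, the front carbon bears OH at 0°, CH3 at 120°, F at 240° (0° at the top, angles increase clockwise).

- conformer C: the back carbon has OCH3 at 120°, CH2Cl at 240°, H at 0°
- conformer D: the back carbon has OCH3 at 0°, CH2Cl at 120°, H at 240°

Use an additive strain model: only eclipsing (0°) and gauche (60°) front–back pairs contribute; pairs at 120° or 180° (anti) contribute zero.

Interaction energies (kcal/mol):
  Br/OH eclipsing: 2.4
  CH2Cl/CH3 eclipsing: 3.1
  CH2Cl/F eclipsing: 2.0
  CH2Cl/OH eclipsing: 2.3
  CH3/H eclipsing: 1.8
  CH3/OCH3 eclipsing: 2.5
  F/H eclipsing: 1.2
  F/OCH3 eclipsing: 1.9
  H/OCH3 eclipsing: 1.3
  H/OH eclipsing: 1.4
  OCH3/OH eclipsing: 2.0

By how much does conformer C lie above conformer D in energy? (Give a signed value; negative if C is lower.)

C (eclipsed): OH–H eclipsed, CH3–OCH3 eclipsed, F–CH2Cl eclipsed; 1.4 + 2.5 + 2.0 = 5.9 kcal/mol.
D (eclipsed): OH–OCH3 eclipsed, CH3–CH2Cl eclipsed, F–H eclipsed; 2.0 + 3.1 + 1.2 = 6.3 kcal/mol.
E(C) − E(D) = 5.9 − 6.3 = -0.4 kcal/mol.

-0.4 kcal/mol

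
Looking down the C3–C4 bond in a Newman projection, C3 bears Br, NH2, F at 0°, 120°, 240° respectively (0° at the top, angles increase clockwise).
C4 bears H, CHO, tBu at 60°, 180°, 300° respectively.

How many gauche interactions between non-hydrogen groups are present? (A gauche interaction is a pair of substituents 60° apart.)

4

Non-H gauche pairs: Br(0°)/tBu(300°); NH2(120°)/CHO(180°); F(240°)/CHO(180°); F(240°)/tBu(300°) — 4 interactions.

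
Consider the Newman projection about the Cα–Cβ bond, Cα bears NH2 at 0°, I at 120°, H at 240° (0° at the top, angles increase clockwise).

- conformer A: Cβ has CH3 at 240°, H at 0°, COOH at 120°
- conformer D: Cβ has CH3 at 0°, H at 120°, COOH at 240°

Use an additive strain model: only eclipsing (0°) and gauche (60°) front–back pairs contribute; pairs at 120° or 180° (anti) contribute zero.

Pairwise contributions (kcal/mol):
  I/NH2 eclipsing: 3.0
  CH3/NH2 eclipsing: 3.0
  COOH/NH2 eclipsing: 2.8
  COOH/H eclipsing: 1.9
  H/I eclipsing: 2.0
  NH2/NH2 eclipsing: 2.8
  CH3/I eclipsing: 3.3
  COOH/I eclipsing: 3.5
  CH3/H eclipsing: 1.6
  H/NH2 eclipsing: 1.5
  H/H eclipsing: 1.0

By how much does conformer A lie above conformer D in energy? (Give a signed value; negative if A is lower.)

A is eclipsed. NH2 at 0° is eclipsed with H at 0° (1.5); I at 120° is eclipsed with COOH at 120° (3.5); H at 240° is eclipsed with CH3 at 240° (1.6). Total 6.6 kcal/mol.
D is eclipsed. NH2 at 0° is eclipsed with CH3 at 0° (3.0); I at 120° is eclipsed with H at 120° (2.0); H at 240° is eclipsed with COOH at 240° (1.9). Total 6.9 kcal/mol.
E(A) − E(D) = 6.6 − 6.9 = -0.3 kcal/mol.

-0.3 kcal/mol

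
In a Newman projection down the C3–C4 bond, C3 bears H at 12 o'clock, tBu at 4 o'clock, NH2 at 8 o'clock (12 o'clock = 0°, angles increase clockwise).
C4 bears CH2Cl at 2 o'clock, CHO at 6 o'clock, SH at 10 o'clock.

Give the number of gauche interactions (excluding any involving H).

4

Non-H gauche pairs: tBu(120°)/CH2Cl(60°); tBu(120°)/CHO(180°); NH2(240°)/CHO(180°); NH2(240°)/SH(300°) — 4 interactions.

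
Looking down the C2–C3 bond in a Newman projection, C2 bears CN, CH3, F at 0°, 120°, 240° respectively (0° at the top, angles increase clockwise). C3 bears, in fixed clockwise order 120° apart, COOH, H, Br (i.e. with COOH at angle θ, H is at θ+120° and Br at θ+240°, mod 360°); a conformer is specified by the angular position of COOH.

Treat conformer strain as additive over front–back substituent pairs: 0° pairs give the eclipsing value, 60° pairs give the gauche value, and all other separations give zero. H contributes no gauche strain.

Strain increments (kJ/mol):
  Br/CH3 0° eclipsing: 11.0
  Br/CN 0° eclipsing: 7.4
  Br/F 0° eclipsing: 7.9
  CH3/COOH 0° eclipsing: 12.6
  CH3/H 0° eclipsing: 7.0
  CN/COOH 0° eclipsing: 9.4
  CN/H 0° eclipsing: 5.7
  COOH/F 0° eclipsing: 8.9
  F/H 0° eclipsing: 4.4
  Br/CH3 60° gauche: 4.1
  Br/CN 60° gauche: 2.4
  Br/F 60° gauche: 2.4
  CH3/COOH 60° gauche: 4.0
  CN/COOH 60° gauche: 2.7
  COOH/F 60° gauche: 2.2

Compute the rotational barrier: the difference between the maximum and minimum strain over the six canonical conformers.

COOH at 0° is eclipsed. CN at 0° is eclipsed with COOH at 0° (9.4); CH3 at 120° is eclipsed with H at 120° (7.0); F at 240° is eclipsed with Br at 240° (7.9). Total 24.3 kJ/mol.
COOH at 60° is staggered. CN at 0° is gauche with COOH at 60° (2.7); CN at 0° is gauche with Br at 300° (2.4); CH3 at 120° is gauche with COOH at 60° (4.0); F at 240° is gauche with Br at 300° (2.4). Total 11.5 kJ/mol.
COOH at 120° is eclipsed. CN at 0° is eclipsed with Br at 0° (7.4); CH3 at 120° is eclipsed with COOH at 120° (12.6); F at 240° is eclipsed with H at 240° (4.4). Total 24.4 kJ/mol.
COOH at 180° is staggered. CN at 0° is gauche with Br at 60° (2.4); CH3 at 120° is gauche with COOH at 180° (4.0); CH3 at 120° is gauche with Br at 60° (4.1); F at 240° is gauche with COOH at 180° (2.2). Total 12.7 kJ/mol.
COOH at 240° is eclipsed. CN at 0° is eclipsed with H at 0° (5.7); CH3 at 120° is eclipsed with Br at 120° (11.0); F at 240° is eclipsed with COOH at 240° (8.9). Total 25.6 kJ/mol.
COOH at 300° is staggered. CN at 0° is gauche with COOH at 300° (2.7); CH3 at 120° is gauche with Br at 180° (4.1); F at 240° is gauche with COOH at 300° (2.2); F at 240° is gauche with Br at 180° (2.4). Total 11.4 kJ/mol.
Max at 240° (25.6 kJ/mol), min at 300° (11.4 kJ/mol); barrier = 14.2 kJ/mol.

14.2 kJ/mol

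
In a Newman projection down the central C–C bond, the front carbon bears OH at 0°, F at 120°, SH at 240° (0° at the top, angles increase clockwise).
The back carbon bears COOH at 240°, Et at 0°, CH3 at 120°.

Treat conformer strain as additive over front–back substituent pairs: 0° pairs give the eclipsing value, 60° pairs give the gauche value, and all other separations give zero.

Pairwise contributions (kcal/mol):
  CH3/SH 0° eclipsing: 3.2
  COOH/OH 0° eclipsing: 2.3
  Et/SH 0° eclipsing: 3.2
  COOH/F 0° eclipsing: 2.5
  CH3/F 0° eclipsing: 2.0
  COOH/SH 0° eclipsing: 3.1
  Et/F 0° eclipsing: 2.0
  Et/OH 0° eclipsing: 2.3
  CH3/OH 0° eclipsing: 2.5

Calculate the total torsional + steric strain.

7.4 kcal/mol

This conformer is eclipsed. OH at 0° is eclipsed with Et at 0° (2.3); F at 120° is eclipsed with CH3 at 120° (2.0); SH at 240° is eclipsed with COOH at 240° (3.1). Total 7.4 kcal/mol.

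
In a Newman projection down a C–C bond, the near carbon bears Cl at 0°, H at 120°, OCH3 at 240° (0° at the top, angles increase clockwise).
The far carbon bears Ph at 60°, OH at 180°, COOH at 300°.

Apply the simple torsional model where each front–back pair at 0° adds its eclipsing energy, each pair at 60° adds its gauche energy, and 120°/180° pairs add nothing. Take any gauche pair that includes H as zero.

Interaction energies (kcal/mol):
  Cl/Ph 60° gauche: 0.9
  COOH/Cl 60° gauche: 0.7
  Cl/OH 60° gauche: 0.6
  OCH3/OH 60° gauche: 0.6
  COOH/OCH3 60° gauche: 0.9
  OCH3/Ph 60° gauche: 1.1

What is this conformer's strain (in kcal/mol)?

This conformer (staggered): Cl–Ph gauche, Cl–COOH gauche, OCH3–OH gauche, OCH3–COOH gauche; 0.9 + 0.7 + 0.6 + 0.9 = 3.1 kcal/mol.

3.1 kcal/mol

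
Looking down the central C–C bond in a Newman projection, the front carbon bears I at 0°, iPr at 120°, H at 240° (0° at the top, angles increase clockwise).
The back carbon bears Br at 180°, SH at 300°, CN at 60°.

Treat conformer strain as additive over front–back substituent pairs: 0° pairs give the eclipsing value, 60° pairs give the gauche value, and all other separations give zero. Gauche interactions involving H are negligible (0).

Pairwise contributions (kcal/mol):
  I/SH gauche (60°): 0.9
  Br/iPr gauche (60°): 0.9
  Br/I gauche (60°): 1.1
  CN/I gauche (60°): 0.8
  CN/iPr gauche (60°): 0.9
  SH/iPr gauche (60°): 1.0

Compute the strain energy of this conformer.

3.5 kcal/mol

This conformer is staggered. I at 0° is gauche with SH at 300° (0.9); I at 0° is gauche with CN at 60° (0.8); iPr at 120° is gauche with Br at 180° (0.9); iPr at 120° is gauche with CN at 60° (0.9). Total 3.5 kcal/mol.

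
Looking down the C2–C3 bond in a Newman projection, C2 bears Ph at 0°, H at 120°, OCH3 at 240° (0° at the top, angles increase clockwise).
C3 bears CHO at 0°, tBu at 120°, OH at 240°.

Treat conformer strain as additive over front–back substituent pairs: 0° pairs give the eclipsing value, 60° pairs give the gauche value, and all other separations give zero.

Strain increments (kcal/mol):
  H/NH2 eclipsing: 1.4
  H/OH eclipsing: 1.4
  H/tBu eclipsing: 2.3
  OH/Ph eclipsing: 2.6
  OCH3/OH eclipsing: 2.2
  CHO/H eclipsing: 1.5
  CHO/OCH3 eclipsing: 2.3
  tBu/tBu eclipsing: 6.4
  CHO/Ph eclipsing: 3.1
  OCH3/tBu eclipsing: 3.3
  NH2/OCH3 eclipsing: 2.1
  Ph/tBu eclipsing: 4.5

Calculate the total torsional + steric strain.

This conformer (eclipsed): Ph–CHO eclipsed, H–tBu eclipsed, OCH3–OH eclipsed; 3.1 + 2.3 + 2.2 = 7.6 kcal/mol.

7.6 kcal/mol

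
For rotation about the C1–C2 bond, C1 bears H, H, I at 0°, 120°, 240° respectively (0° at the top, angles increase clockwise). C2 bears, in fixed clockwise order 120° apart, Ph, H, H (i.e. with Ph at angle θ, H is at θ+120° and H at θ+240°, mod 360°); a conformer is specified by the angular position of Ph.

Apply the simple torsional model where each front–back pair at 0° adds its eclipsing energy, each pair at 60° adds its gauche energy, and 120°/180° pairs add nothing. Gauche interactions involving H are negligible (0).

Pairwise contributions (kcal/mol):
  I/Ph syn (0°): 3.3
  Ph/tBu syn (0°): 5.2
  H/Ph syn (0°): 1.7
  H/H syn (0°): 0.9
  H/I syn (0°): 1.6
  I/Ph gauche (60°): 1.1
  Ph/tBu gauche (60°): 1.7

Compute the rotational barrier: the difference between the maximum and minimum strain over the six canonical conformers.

5.1 kcal/mol

Ph at 0° (eclipsed): H–Ph eclipsed, H–H eclipsed, I–H eclipsed; 1.7 + 0.9 + 1.6 = 4.2 kcal/mol.
Ph at 60° (staggered): no non-H gauche contacts → 0.0 kcal/mol.
Ph at 120° (eclipsed): H–H eclipsed, H–Ph eclipsed, I–H eclipsed; 0.9 + 1.7 + 1.6 = 4.2 kcal/mol.
Ph at 180° (staggered): I–Ph gauche; 1.1 = 1.1 kcal/mol.
Ph at 240° (eclipsed): H–H eclipsed, H–H eclipsed, I–Ph eclipsed; 0.9 + 0.9 + 3.3 = 5.1 kcal/mol.
Ph at 300° (staggered): I–Ph gauche; 1.1 = 1.1 kcal/mol.
Max at 240° (5.1 kcal/mol), min at 60° (0.0 kcal/mol); barrier = 5.1 kcal/mol.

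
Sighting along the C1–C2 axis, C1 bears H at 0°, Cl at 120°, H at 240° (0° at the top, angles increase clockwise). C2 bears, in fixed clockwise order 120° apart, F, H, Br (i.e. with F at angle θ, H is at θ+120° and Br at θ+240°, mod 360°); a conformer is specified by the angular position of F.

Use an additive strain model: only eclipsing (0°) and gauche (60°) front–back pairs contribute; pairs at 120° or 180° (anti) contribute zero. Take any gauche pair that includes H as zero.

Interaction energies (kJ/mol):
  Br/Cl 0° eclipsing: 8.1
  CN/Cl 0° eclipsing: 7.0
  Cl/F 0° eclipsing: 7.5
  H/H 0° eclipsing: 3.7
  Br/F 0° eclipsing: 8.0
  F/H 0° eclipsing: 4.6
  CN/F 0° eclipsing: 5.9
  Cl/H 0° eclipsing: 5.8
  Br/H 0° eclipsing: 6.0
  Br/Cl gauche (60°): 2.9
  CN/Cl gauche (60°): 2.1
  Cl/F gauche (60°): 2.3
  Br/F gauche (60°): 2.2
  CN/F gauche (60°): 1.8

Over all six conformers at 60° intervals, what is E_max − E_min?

14.9 kJ/mol

F at 0° (eclipsed): H(0°)/F(0°) eclipsed 4.6; Cl(120°)/H(120°) eclipsed 5.8; H(240°)/Br(240°) eclipsed 6.0 → 16.4 kJ/mol.
F at 60° (staggered): Cl(120°)/F(60°) gauche 2.3 → 2.3 kJ/mol.
F at 120° (eclipsed): H(0°)/Br(0°) eclipsed 6.0; Cl(120°)/F(120°) eclipsed 7.5; H(240°)/H(240°) eclipsed 3.7 → 17.2 kJ/mol.
F at 180° (staggered): Cl(120°)/F(180°) gauche 2.3; Cl(120°)/Br(60°) gauche 2.9 → 5.2 kJ/mol.
F at 240° (eclipsed): H(0°)/H(0°) eclipsed 3.7; Cl(120°)/Br(120°) eclipsed 8.1; H(240°)/F(240°) eclipsed 4.6 → 16.4 kJ/mol.
F at 300° (staggered): Cl(120°)/Br(180°) gauche 2.9 → 2.9 kJ/mol.
Max at 120° (17.2 kJ/mol), min at 60° (2.3 kJ/mol); barrier = 14.9 kJ/mol.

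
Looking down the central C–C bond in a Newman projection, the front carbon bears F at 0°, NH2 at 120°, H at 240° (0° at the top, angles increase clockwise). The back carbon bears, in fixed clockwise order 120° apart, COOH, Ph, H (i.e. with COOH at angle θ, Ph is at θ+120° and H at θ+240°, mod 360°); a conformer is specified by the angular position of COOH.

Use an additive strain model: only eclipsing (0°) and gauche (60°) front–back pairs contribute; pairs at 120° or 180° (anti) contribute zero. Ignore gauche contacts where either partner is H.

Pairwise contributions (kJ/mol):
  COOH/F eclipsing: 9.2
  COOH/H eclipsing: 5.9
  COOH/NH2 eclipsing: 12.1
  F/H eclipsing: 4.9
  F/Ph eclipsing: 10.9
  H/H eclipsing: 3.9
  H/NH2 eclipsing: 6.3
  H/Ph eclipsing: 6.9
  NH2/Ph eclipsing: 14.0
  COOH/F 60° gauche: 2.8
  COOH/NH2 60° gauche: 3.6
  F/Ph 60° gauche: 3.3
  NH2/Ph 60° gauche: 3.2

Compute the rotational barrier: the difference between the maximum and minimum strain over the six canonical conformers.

COOH at 0° is eclipsed. F at 0° is eclipsed with COOH at 0° (9.2); NH2 at 120° is eclipsed with Ph at 120° (14.0); H at 240° is eclipsed with H at 240° (3.9). Total 27.1 kJ/mol.
COOH at 60° is staggered. F at 0° is gauche with COOH at 60° (2.8); NH2 at 120° is gauche with COOH at 60° (3.6); NH2 at 120° is gauche with Ph at 180° (3.2). Total 9.6 kJ/mol.
COOH at 120° is eclipsed. F at 0° is eclipsed with H at 0° (4.9); NH2 at 120° is eclipsed with COOH at 120° (12.1); H at 240° is eclipsed with Ph at 240° (6.9). Total 23.9 kJ/mol.
COOH at 180° is staggered. F at 0° is gauche with Ph at 300° (3.3); NH2 at 120° is gauche with COOH at 180° (3.6). Total 6.9 kJ/mol.
COOH at 240° is eclipsed. F at 0° is eclipsed with Ph at 0° (10.9); NH2 at 120° is eclipsed with H at 120° (6.3); H at 240° is eclipsed with COOH at 240° (5.9). Total 23.1 kJ/mol.
COOH at 300° is staggered. F at 0° is gauche with COOH at 300° (2.8); F at 0° is gauche with Ph at 60° (3.3); NH2 at 120° is gauche with Ph at 60° (3.2). Total 9.3 kJ/mol.
Max at 0° (27.1 kJ/mol), min at 180° (6.9 kJ/mol); barrier = 20.2 kJ/mol.

20.2 kJ/mol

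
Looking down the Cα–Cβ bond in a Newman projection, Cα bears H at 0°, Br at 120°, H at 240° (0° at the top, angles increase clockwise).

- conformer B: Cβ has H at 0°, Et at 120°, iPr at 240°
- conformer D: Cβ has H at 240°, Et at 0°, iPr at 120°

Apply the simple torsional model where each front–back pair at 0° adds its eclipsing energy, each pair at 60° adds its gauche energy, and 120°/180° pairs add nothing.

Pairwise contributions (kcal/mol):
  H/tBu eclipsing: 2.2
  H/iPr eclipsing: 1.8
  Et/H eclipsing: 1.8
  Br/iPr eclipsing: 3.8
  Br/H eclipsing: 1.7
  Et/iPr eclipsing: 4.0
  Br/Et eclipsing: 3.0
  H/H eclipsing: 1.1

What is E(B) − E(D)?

-0.8 kcal/mol

B (eclipsed): H(0°)/H(0°) eclipsed 1.1; Br(120°)/Et(120°) eclipsed 3.0; H(240°)/iPr(240°) eclipsed 1.8 → 5.9 kcal/mol.
D (eclipsed): H(0°)/Et(0°) eclipsed 1.8; Br(120°)/iPr(120°) eclipsed 3.8; H(240°)/H(240°) eclipsed 1.1 → 6.7 kcal/mol.
E(B) − E(D) = 5.9 − 6.7 = -0.8 kcal/mol.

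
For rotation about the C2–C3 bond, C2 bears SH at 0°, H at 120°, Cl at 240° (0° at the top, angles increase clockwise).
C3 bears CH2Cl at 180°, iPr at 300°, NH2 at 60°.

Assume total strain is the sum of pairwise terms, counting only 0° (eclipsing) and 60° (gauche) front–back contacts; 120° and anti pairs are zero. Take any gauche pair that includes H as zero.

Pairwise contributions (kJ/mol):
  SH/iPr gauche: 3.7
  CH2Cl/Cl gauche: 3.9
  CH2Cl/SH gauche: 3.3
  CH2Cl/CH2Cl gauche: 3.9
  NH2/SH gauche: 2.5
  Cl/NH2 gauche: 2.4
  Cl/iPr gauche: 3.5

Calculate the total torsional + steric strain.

This conformer (staggered): SH(0°)/iPr(300°) gauche 3.7; SH(0°)/NH2(60°) gauche 2.5; Cl(240°)/CH2Cl(180°) gauche 3.9; Cl(240°)/iPr(300°) gauche 3.5 → 13.6 kJ/mol.

13.6 kJ/mol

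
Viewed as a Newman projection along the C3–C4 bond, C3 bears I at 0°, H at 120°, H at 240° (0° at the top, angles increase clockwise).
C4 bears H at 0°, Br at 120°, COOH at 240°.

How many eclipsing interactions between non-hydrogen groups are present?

Every eclipsing pair involves H, so the count is 0.

0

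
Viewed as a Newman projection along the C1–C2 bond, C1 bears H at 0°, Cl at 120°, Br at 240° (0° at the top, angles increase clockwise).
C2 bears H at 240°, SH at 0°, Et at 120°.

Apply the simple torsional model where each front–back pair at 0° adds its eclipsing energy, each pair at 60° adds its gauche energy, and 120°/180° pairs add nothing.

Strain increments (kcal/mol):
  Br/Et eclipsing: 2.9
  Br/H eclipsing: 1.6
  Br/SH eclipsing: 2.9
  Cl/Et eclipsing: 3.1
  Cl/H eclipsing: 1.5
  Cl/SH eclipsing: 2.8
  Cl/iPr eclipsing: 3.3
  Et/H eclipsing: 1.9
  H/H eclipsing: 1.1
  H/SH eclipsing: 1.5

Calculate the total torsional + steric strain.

This conformer (eclipsed): H(0°)/SH(0°) eclipsed 1.5; Cl(120°)/Et(120°) eclipsed 3.1; Br(240°)/H(240°) eclipsed 1.6 → 6.2 kcal/mol.

6.2 kcal/mol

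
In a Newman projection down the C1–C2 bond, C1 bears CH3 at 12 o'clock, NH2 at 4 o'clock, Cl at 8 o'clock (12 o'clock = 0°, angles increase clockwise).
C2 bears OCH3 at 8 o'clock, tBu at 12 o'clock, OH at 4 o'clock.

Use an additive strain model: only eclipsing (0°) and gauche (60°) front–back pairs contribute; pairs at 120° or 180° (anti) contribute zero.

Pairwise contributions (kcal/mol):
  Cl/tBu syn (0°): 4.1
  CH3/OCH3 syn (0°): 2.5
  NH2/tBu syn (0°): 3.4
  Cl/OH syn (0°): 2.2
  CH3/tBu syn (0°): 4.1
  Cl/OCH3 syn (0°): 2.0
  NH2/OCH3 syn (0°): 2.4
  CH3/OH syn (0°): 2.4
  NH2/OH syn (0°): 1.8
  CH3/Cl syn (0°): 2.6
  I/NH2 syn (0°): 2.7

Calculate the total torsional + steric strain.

This conformer (eclipsed): CH3(0°)/tBu(0°) eclipsed 4.1; NH2(120°)/OH(120°) eclipsed 1.8; Cl(240°)/OCH3(240°) eclipsed 2.0 → 7.9 kcal/mol.

7.9 kcal/mol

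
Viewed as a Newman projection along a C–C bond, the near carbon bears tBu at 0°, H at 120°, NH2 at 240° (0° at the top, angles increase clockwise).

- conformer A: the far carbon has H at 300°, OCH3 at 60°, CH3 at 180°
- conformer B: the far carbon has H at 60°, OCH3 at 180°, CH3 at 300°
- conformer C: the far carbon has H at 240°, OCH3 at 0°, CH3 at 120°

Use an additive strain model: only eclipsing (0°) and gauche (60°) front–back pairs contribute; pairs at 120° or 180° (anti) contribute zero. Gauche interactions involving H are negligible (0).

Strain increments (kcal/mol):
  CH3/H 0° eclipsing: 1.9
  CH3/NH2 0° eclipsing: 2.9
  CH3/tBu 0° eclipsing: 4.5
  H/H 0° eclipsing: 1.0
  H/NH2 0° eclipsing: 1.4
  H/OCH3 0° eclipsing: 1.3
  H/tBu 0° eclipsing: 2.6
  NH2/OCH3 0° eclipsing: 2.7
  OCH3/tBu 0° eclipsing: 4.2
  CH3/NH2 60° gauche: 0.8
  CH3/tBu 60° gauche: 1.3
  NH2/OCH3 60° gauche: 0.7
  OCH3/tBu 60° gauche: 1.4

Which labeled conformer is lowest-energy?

A (staggered): tBu–OCH3 gauche, NH2–CH3 gauche; 1.4 + 0.8 = 2.2 kcal/mol.
B (staggered): tBu–CH3 gauche, NH2–OCH3 gauche, NH2–CH3 gauche; 1.3 + 0.7 + 0.8 = 2.8 kcal/mol.
C (eclipsed): tBu–OCH3 eclipsed, H–CH3 eclipsed, NH2–H eclipsed; 4.2 + 1.9 + 1.4 = 7.5 kcal/mol.
A has the lowest total (2.2 kcal/mol).

A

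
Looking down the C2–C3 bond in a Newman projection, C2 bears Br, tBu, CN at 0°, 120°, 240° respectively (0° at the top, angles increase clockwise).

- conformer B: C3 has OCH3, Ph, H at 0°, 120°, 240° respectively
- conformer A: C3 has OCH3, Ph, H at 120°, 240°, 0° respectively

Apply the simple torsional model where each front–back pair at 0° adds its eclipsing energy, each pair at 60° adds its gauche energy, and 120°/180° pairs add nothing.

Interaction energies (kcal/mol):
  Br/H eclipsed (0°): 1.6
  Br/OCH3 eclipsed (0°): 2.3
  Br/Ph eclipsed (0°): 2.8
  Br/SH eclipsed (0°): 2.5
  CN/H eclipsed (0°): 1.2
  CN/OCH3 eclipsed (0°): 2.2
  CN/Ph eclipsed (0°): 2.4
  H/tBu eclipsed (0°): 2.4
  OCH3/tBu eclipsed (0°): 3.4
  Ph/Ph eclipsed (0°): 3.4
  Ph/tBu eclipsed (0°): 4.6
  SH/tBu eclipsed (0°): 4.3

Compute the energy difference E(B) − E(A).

B (eclipsed): Br–OCH3 eclipsed, tBu–Ph eclipsed, CN–H eclipsed; 2.3 + 4.6 + 1.2 = 8.1 kcal/mol.
A (eclipsed): Br–H eclipsed, tBu–OCH3 eclipsed, CN–Ph eclipsed; 1.6 + 3.4 + 2.4 = 7.4 kcal/mol.
E(B) − E(A) = 8.1 − 7.4 = +0.7 kcal/mol.

+0.7 kcal/mol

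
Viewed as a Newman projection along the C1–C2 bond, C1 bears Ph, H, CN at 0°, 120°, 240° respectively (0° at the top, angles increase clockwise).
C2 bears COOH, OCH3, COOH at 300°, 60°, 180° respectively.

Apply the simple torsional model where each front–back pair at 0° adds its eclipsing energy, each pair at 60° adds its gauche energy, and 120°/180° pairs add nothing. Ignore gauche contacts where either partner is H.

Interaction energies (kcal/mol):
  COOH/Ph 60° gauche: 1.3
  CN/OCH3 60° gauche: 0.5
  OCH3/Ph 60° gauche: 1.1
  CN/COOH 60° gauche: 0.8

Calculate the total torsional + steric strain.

4.0 kcal/mol

This conformer (staggered): Ph–COOH gauche, Ph–OCH3 gauche, CN–COOH gauche, CN–COOH gauche; 1.3 + 1.1 + 0.8 + 0.8 = 4.0 kcal/mol.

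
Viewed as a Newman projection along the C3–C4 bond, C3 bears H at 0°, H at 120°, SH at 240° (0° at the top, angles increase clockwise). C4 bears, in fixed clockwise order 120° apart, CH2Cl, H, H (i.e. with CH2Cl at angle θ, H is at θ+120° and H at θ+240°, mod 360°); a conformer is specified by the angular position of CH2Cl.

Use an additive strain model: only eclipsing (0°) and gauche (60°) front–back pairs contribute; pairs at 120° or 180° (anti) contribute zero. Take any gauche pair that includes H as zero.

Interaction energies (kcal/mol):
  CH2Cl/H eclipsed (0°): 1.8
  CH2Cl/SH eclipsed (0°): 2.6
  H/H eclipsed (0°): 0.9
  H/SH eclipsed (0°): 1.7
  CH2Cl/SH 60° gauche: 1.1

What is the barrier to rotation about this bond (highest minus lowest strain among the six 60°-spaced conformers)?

4.4 kcal/mol

CH2Cl at 0° (eclipsed): H(0°)/CH2Cl(0°) eclipsed 1.8; H(120°)/H(120°) eclipsed 0.9; SH(240°)/H(240°) eclipsed 1.7 → 4.4 kcal/mol.
CH2Cl at 60° (staggered): no non-H gauche contacts → 0.0 kcal/mol.
CH2Cl at 120° (eclipsed): H(0°)/H(0°) eclipsed 0.9; H(120°)/CH2Cl(120°) eclipsed 1.8; SH(240°)/H(240°) eclipsed 1.7 → 4.4 kcal/mol.
CH2Cl at 180° (staggered): SH(240°)/CH2Cl(180°) gauche 1.1 → 1.1 kcal/mol.
CH2Cl at 240° (eclipsed): H(0°)/H(0°) eclipsed 0.9; H(120°)/H(120°) eclipsed 0.9; SH(240°)/CH2Cl(240°) eclipsed 2.6 → 4.4 kcal/mol.
CH2Cl at 300° (staggered): SH(240°)/CH2Cl(300°) gauche 1.1 → 1.1 kcal/mol.
Max at 0° (4.4 kcal/mol), min at 60° (0.0 kcal/mol); barrier = 4.4 kcal/mol.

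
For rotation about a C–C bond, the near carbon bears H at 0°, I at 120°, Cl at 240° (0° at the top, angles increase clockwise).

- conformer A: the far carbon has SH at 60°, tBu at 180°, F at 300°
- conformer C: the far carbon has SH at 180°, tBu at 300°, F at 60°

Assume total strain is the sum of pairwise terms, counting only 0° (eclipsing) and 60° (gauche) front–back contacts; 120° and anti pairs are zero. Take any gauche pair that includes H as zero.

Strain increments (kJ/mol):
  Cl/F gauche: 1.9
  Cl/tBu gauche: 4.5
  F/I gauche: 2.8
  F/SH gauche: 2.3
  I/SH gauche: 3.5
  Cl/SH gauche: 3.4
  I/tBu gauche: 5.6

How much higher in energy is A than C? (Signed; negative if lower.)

A (staggered): I(120°)/SH(60°) gauche 3.5; I(120°)/tBu(180°) gauche 5.6; Cl(240°)/tBu(180°) gauche 4.5; Cl(240°)/F(300°) gauche 1.9 → 15.5 kJ/mol.
C (staggered): I(120°)/SH(180°) gauche 3.5; I(120°)/F(60°) gauche 2.8; Cl(240°)/SH(180°) gauche 3.4; Cl(240°)/tBu(300°) gauche 4.5 → 14.2 kJ/mol.
E(A) − E(C) = 15.5 − 14.2 = +1.3 kJ/mol.

+1.3 kJ/mol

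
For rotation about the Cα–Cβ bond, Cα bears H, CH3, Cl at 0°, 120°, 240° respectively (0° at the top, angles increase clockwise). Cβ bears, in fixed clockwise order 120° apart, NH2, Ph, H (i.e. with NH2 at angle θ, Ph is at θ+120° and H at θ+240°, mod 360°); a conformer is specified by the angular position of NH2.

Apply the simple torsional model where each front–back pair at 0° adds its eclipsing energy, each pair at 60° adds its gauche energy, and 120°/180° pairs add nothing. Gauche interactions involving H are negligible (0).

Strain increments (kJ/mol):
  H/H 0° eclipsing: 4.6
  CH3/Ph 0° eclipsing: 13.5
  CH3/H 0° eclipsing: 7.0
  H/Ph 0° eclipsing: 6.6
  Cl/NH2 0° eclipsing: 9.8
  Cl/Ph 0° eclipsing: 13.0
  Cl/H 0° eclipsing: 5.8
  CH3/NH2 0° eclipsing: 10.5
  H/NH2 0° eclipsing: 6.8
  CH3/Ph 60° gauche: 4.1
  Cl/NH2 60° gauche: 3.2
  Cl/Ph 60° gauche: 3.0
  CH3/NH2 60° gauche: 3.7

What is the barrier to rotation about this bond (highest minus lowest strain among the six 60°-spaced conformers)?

20.8 kJ/mol

NH2 at 0° (eclipsed): H(0°)/NH2(0°) eclipsed 6.8; CH3(120°)/Ph(120°) eclipsed 13.5; Cl(240°)/H(240°) eclipsed 5.8 → 26.1 kJ/mol.
NH2 at 60° (staggered): CH3(120°)/NH2(60°) gauche 3.7; CH3(120°)/Ph(180°) gauche 4.1; Cl(240°)/Ph(180°) gauche 3.0 → 10.8 kJ/mol.
NH2 at 120° (eclipsed): H(0°)/H(0°) eclipsed 4.6; CH3(120°)/NH2(120°) eclipsed 10.5; Cl(240°)/Ph(240°) eclipsed 13.0 → 28.1 kJ/mol.
NH2 at 180° (staggered): CH3(120°)/NH2(180°) gauche 3.7; Cl(240°)/NH2(180°) gauche 3.2; Cl(240°)/Ph(300°) gauche 3.0 → 9.9 kJ/mol.
NH2 at 240° (eclipsed): H(0°)/Ph(0°) eclipsed 6.6; CH3(120°)/H(120°) eclipsed 7.0; Cl(240°)/NH2(240°) eclipsed 9.8 → 23.4 kJ/mol.
NH2 at 300° (staggered): CH3(120°)/Ph(60°) gauche 4.1; Cl(240°)/NH2(300°) gauche 3.2 → 7.3 kJ/mol.
Max at 120° (28.1 kJ/mol), min at 300° (7.3 kJ/mol); barrier = 20.8 kJ/mol.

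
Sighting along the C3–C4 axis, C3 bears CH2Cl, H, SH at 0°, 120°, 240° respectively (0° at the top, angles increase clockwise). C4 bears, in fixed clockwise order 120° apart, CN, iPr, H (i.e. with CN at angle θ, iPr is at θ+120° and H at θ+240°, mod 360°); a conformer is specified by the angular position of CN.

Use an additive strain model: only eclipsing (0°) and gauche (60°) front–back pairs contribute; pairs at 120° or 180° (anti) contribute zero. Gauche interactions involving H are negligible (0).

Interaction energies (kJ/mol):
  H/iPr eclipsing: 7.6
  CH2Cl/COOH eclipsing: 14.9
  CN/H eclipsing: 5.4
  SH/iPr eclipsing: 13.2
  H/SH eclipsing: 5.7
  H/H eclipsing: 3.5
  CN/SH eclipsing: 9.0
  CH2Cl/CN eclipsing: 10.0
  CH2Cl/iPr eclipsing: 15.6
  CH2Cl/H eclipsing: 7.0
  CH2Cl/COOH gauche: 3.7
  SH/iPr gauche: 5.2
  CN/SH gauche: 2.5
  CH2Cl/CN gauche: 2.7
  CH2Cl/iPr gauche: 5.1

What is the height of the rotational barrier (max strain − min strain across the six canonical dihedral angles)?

CN at 0° (eclipsed): CH2Cl–CN eclipsed, H–iPr eclipsed, SH–H eclipsed; 10.0 + 7.6 + 5.7 = 23.3 kJ/mol.
CN at 60° (staggered): CH2Cl–CN gauche, SH–iPr gauche; 2.7 + 5.2 = 7.9 kJ/mol.
CN at 120° (eclipsed): CH2Cl–H eclipsed, H–CN eclipsed, SH–iPr eclipsed; 7.0 + 5.4 + 13.2 = 25.6 kJ/mol.
CN at 180° (staggered): CH2Cl–iPr gauche, SH–CN gauche, SH–iPr gauche; 5.1 + 2.5 + 5.2 = 12.8 kJ/mol.
CN at 240° (eclipsed): CH2Cl–iPr eclipsed, H–H eclipsed, SH–CN eclipsed; 15.6 + 3.5 + 9.0 = 28.1 kJ/mol.
CN at 300° (staggered): CH2Cl–CN gauche, CH2Cl–iPr gauche, SH–CN gauche; 2.7 + 5.1 + 2.5 = 10.3 kJ/mol.
Max at 240° (28.1 kJ/mol), min at 60° (7.9 kJ/mol); barrier = 20.2 kJ/mol.

20.2 kJ/mol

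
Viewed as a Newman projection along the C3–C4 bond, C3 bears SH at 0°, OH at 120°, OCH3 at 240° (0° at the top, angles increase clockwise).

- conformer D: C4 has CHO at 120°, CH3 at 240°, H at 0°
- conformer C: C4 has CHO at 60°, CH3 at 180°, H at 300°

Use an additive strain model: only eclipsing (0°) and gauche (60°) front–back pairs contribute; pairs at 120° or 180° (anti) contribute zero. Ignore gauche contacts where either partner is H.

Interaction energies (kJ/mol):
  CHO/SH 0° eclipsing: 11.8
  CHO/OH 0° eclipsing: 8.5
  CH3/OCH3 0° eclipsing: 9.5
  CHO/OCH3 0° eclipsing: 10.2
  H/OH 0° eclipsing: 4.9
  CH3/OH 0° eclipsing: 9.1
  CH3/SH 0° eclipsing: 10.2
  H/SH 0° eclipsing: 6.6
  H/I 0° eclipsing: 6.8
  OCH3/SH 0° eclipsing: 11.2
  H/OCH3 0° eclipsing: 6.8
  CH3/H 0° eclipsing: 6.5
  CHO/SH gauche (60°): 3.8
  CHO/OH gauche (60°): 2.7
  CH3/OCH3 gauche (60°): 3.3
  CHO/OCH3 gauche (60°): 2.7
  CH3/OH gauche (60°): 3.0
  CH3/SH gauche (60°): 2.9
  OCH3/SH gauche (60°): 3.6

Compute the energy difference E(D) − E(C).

+11.8 kJ/mol

D (eclipsed): SH(0°)/H(0°) eclipsed 6.6; OH(120°)/CHO(120°) eclipsed 8.5; OCH3(240°)/CH3(240°) eclipsed 9.5 → 24.6 kJ/mol.
C (staggered): SH(0°)/CHO(60°) gauche 3.8; OH(120°)/CHO(60°) gauche 2.7; OH(120°)/CH3(180°) gauche 3.0; OCH3(240°)/CH3(180°) gauche 3.3 → 12.8 kJ/mol.
E(D) − E(C) = 24.6 − 12.8 = +11.8 kJ/mol.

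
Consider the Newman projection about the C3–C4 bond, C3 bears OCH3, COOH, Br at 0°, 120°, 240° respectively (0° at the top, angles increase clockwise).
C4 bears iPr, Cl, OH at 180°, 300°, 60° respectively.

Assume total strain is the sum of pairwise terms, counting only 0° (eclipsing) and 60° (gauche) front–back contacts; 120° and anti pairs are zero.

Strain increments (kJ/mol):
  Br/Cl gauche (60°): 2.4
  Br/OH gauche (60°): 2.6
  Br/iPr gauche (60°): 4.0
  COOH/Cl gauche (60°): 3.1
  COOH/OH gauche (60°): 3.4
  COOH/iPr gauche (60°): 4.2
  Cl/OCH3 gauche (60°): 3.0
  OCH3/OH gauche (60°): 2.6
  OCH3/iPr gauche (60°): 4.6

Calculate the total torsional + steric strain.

19.6 kJ/mol

This conformer (staggered): OCH3–Cl gauche, OCH3–OH gauche, COOH–iPr gauche, COOH–OH gauche, Br–iPr gauche, Br–Cl gauche; 3.0 + 2.6 + 4.2 + 3.4 + 4.0 + 2.4 = 19.6 kJ/mol.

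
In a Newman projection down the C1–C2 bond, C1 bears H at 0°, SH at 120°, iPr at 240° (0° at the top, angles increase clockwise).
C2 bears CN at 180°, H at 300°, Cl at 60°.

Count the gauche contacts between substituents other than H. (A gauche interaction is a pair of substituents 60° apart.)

Non-H gauche pairs: SH(120°)/CN(180°); SH(120°)/Cl(60°); iPr(240°)/CN(180°) — 3 interactions.

3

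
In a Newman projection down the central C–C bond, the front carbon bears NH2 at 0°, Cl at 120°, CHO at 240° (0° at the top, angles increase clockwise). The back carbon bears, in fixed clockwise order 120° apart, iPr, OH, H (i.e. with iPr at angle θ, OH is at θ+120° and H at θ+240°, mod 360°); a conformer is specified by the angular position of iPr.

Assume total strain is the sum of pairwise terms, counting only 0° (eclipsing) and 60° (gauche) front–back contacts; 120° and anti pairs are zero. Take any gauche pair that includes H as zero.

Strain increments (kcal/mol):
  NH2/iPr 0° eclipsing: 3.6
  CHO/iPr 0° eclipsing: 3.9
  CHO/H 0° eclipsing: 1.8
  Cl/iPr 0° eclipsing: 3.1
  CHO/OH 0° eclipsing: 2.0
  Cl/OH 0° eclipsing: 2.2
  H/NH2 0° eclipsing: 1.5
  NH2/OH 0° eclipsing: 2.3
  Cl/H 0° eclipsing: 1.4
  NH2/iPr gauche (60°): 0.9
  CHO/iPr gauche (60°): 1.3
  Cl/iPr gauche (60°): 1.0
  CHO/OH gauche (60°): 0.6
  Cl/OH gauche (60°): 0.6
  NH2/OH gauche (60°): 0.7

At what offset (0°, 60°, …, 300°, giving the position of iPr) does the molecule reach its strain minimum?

iPr at 0° is eclipsed. NH2 at 0° is eclipsed with iPr at 0° (3.6); Cl at 120° is eclipsed with OH at 120° (2.2); CHO at 240° is eclipsed with H at 240° (1.8). Total 7.6 kcal/mol.
iPr at 60° is staggered. NH2 at 0° is gauche with iPr at 60° (0.9); Cl at 120° is gauche with iPr at 60° (1.0); Cl at 120° is gauche with OH at 180° (0.6); CHO at 240° is gauche with OH at 180° (0.6). Total 3.1 kcal/mol.
iPr at 120° is eclipsed. NH2 at 0° is eclipsed with H at 0° (1.5); Cl at 120° is eclipsed with iPr at 120° (3.1); CHO at 240° is eclipsed with OH at 240° (2.0). Total 6.6 kcal/mol.
iPr at 180° is staggered. NH2 at 0° is gauche with OH at 300° (0.7); Cl at 120° is gauche with iPr at 180° (1.0); CHO at 240° is gauche with iPr at 180° (1.3); CHO at 240° is gauche with OH at 300° (0.6). Total 3.6 kcal/mol.
iPr at 240° is eclipsed. NH2 at 0° is eclipsed with OH at 0° (2.3); Cl at 120° is eclipsed with H at 120° (1.4); CHO at 240° is eclipsed with iPr at 240° (3.9). Total 7.6 kcal/mol.
iPr at 300° is staggered. NH2 at 0° is gauche with iPr at 300° (0.9); NH2 at 0° is gauche with OH at 60° (0.7); Cl at 120° is gauche with OH at 60° (0.6); CHO at 240° is gauche with iPr at 300° (1.3). Total 3.5 kcal/mol.
The minimum (3.1 kcal/mol) occurs with iPr at 60°.

60°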